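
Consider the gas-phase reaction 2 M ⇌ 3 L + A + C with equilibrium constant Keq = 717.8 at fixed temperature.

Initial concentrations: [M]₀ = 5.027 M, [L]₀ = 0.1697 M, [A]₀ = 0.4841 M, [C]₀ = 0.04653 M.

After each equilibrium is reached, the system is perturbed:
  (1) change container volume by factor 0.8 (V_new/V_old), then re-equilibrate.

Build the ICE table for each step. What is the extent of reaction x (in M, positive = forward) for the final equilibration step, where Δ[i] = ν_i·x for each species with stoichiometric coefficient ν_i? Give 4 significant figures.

x = -0.1494 M

Q₀ = 4.3561e-06 vs Keq = 717.8 ⇒ Q<K, forward
Step 1:
                  M         L         A         C
  Initial     5.027    0.1697    0.4841   0.04653
  Change     -3.849     5.773     1.924     1.924
  Equil       1.178     5.943     2.409     1.971
  solve Keq expr → x = 1.924; check Q = 717.8
Then change container volume by factor 0.8 (V_new/V_old).
Step 2:
                  M         L         A         C
  Initial     1.473     7.429     3.011     2.464
  Change     0.2987   -0.4481   -0.1494   -0.1494
  Equil       1.771     6.981     2.861     2.314
  solve Keq expr → x = -0.1494; check Q = 717.8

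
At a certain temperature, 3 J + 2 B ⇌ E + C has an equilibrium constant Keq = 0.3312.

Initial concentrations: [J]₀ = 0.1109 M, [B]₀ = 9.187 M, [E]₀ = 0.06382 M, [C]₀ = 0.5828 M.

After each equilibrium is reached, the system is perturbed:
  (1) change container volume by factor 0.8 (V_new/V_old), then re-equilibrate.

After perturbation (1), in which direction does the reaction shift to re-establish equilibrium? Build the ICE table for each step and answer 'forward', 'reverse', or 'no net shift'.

Direction: forward

Q₀ = 0.3231 vs Keq = 0.3312 ⇒ Q<K, forward
Step 1:
                    J           B           E           C
  Initial      0.1109       9.187     0.06382      0.5828
  Change  -7.4885e-04 -4.9923e-04  2.4962e-04  2.4962e-04
  Equil        0.1102       9.187     0.06407       0.583
  solve Keq expr → x = 2.4962e-04; check Q = 0.3312
Then change container volume by factor 0.8 (V_new/V_old).
Step 2:
                    J           B           E           C
  Initial      0.1377       11.48     0.08009      0.7288
  Change     -0.02354    -0.01569    0.007847    0.007847
  Equil        0.1141       11.47     0.08793      0.7367
  solve Keq expr → x = 0.007847; check Q = 0.3312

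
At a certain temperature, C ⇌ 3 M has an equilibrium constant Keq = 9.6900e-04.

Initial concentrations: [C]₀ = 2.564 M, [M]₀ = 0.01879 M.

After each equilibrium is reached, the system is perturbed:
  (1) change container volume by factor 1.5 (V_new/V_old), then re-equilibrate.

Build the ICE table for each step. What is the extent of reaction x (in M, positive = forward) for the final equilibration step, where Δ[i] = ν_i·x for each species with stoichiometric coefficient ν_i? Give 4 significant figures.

Q₀ = 2.5874e-06 vs Keq = 9.6900e-04 ⇒ Q<K, forward
Step 1:
                    C           M
  init          2.564     0.01879
  Δ          -0.03866       0.116
  eq            2.525      0.1348
  solve Keq expr → x = 0.03866; check Q = 9.6900e-04
Then change container volume by factor 1.5 (V_new/V_old).
Step 2:
                    C           M
  init          1.684     0.08984
  Δ         -0.009223     0.02767
  eq            1.674      0.1175
  solve Keq expr → x = 0.009223; check Q = 9.6900e-04

x = 0.009223 M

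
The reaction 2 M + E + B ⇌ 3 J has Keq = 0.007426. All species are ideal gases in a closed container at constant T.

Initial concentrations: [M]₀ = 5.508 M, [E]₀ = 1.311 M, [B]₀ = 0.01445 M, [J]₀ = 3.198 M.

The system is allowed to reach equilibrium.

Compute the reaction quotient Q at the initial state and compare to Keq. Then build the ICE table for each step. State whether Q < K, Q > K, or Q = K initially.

Q₀ = 56.91 vs Keq = 0.007426 ⇒ Q>K, reverse
Step 1:
                    M           E           B           J
  init          5.508       1.311     0.01445       3.198
  Δ             1.564      0.7819      0.7819      -2.346
  eq            7.072       2.093      0.7964      0.8522
  solve Keq expr → x = -0.7819; check Q = 0.007426

Q₀ = 56.91; Q > K (proceeds reverse)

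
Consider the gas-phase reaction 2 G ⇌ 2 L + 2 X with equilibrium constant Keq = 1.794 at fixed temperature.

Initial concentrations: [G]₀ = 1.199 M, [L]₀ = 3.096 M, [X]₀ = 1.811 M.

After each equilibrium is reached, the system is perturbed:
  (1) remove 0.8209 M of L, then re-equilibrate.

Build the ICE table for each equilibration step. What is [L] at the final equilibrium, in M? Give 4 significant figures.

Q₀ = 21.87 vs Keq = 1.794 ⇒ Q>K, reverse
Step 1:
                    G           L           X
  init          1.199       3.096       1.811
  Δ            0.7246     -0.7246     -0.7246
  eq            1.924       2.371       1.086
  solve Keq expr → x = -0.3623; check Q = 1.794
Then remove 0.8209 M of L.
Step 2:
                    G           L           X
  init          1.924       1.551       1.086
  Δ           -0.2129      0.2129      0.2129
  eq            1.711       1.763       1.299
  solve Keq expr → x = 0.1064; check Q = 1.794

[L]_eq = 1.763 M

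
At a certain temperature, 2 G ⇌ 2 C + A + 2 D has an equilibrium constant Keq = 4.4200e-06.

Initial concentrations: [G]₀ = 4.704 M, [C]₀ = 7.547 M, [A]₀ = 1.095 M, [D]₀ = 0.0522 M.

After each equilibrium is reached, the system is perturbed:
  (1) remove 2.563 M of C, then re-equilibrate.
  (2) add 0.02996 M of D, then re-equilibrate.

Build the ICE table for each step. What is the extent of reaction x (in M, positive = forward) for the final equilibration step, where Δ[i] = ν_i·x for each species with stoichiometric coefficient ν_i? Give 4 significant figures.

Q₀ = 0.00768 vs Keq = 4.4200e-06 ⇒ Q>K, reverse
Step 1:
                   G          C          A          D
  Initial      4.704      7.547      1.095     0.0522
  Change     0.05091   -0.05091   -0.02546   -0.05091
  Equil        4.755      7.496       1.07   0.001289
  solve Keq expr → x = -0.02546; check Q = 4.4200e-06
Then remove 2.563 M of C.
Step 2:
                   G          C          A          D
  Initial      4.755      4.933       1.07   0.001289
  Change  -6.6911e-04 6.6911e-04 3.3456e-04 6.6911e-04
  Equil        4.754      4.934       1.07   0.001959
  solve Keq expr → x = 3.3456e-04; check Q = 4.4200e-06
Then add 0.02996 M of D.
Step 3:
                   G          C          A          D
  Initial      4.754      4.934       1.07    0.03192
  Change     0.02992   -0.02992   -0.01496   -0.02992
  Equil        4.784      4.904      1.055   0.001997
  solve Keq expr → x = -0.01496; check Q = 4.4200e-06

x = -0.01496 M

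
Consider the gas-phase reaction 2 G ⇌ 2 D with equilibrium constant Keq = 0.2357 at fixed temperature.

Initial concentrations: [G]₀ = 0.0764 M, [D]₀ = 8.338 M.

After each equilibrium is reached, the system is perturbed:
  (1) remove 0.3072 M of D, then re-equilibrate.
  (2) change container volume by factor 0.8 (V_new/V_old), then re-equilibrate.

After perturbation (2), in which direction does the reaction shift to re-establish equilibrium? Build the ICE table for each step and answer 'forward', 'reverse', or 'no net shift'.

Q₀ = 1.1911e+04 vs Keq = 0.2357 ⇒ Q>K, reverse
Step 1:
                   G          D
  I           0.0764      8.338
  C            5.588     -5.588
  E            5.664       2.75
  solve Keq expr → x = -2.794; check Q = 0.2357
Then remove 0.3072 M of D.
Step 2:
                   G          D
  I            5.664      2.443
  C          -0.2068     0.2068
  E            5.458       2.65
  solve Keq expr → x = 0.1034; check Q = 0.2357
Then change container volume by factor 0.8 (V_new/V_old).
Step 3:
                   G          D
  I            6.822      3.312
  C                0          0
  E            6.822      3.312
  solve Keq expr → x = 0; check Q = 0.2357

Direction: no net shift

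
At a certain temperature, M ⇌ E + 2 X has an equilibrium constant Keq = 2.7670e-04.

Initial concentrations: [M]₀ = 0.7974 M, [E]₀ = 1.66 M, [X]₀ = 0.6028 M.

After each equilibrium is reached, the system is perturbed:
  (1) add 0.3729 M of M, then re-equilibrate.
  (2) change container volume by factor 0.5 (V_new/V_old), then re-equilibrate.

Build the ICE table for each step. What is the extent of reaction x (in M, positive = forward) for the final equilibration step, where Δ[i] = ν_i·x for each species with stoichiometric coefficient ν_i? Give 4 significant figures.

Q₀ = 0.7564 vs Keq = 2.7670e-04 ⇒ Q>K, reverse
Step 1:
                   M          E          X
  I           0.7974       1.66     0.6028
  C            0.294     -0.294    -0.5879
  E            1.091      1.366    0.01487
  solve Keq expr → x = -0.294; check Q = 2.7670e-04
Then add 0.3729 M of M.
Step 2:
                   M          E          X
  I            1.464      1.366    0.01487
  C         -0.00117    0.00117    0.00234
  E            1.463      1.367    0.01721
  solve Keq expr → x = 0.00117; check Q = 2.7670e-04
Then change container volume by factor 0.5 (V_new/V_old).
Step 3:
                   M          E          X
  I            2.926      2.734    0.03442
  C         0.008578  -0.008578   -0.01716
  E            2.935      2.726    0.01726
  solve Keq expr → x = -0.008578; check Q = 2.7670e-04

x = -0.008578 M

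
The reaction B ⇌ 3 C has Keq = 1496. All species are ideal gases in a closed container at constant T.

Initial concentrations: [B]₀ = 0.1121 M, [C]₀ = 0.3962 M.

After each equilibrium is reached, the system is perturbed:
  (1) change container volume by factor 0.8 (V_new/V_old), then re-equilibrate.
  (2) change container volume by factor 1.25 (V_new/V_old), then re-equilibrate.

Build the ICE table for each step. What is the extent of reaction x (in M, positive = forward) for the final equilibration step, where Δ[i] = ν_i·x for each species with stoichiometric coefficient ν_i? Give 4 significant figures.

x = 1.4657e-04 M

Q₀ = 0.5548 vs Keq = 1496 ⇒ Q<K, forward
Step 1:
                    B           C
  I            0.1121      0.3962
  C           -0.1118      0.3355
  E        2.6187e-04      0.7317
  solve Keq expr → x = 0.1118; check Q = 1496
Then change container volume by factor 0.8 (V_new/V_old).
Step 2:
                    B           C
  I        3.2734e-04      0.9146
  C        1.8321e-04 -5.4963e-04
  E        5.1055e-04      0.9141
  solve Keq expr → x = -1.8321e-04; check Q = 1496
Then change container volume by factor 1.25 (V_new/V_old).
Step 3:
                    B           C
  I        4.0844e-04      0.7313
  C       -1.4657e-04  4.3970e-04
  E        2.6187e-04      0.7317
  solve Keq expr → x = 1.4657e-04; check Q = 1496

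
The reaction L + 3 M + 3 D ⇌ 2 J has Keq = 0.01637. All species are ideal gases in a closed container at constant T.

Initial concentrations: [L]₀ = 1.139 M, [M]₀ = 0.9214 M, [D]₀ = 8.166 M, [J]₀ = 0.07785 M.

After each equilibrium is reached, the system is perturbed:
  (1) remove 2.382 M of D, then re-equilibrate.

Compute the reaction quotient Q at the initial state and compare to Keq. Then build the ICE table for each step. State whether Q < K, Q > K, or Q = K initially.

Q₀ = 1.2492e-05; Q < K (proceeds forward)

Q₀ = 1.2492e-05 vs Keq = 0.01637 ⇒ Q<K, forward
Step 1:
                    L           M           D           J
  I             1.139      0.9214       8.166     0.07785
  C           -0.1992     -0.5975     -0.5975      0.3983
  E            0.9398      0.3239       7.569      0.4762
  solve Keq expr → x = 0.1992; check Q = 0.01637
Then remove 2.382 M of D.
Step 2:
                    L           M           D           J
  I            0.9398      0.3239       5.187      0.4762
  C           0.03135     0.09405     0.09405     -0.0627
  E            0.9712       0.418       5.281      0.4135
  solve Keq expr → x = -0.03135; check Q = 0.01637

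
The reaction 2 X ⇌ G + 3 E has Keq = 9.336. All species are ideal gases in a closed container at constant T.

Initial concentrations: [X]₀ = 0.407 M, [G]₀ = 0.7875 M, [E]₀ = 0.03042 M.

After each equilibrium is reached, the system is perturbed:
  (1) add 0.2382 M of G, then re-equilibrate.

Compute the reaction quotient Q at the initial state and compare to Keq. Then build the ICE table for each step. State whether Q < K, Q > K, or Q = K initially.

Q₀ = 1.3383e-04 vs Keq = 9.336 ⇒ Q<K, forward
Step 1:
                    X           G           E
  I             0.407      0.7875     0.03042
  C            -0.301      0.1505      0.4515
  E             0.106       0.938      0.4819
  solve Keq expr → x = 0.1505; check Q = 9.336
Then add 0.2382 M of G.
Step 2:
                    X           G           E
  I             0.106       1.176      0.4819
  C          0.008064   -0.004032     -0.0121
  E            0.1141       1.172      0.4698
  solve Keq expr → x = -0.004032; check Q = 9.336

Q₀ = 1.3383e-04; Q < K (proceeds forward)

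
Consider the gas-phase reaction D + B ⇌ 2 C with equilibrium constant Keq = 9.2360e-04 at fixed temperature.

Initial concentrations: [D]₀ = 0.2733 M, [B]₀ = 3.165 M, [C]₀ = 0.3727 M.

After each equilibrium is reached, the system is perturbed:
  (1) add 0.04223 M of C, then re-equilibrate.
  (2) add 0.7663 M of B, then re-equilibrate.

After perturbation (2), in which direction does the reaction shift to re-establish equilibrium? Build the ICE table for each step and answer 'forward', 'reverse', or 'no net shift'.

Direction: forward

Q₀ = 0.1606 vs Keq = 9.2360e-04 ⇒ Q>K, reverse
Step 1:
                    D           B           C
  Initial      0.2733       3.165      0.3727
  Change       0.1679      0.1679     -0.3358
  Equil        0.4412       3.333     0.03685
  solve Keq expr → x = -0.1679; check Q = 9.2360e-04
Then add 0.04223 M of C.
Step 2:
                    D           B           C
  Initial      0.4412       3.333     0.07908
  Change      0.02063     0.02063    -0.04126
  Equil        0.4619       3.354     0.03782
  solve Keq expr → x = -0.02063; check Q = 9.2360e-04
Then add 0.7663 M of B.
Step 3:
                    D           B           C
  Initial      0.4619        4.12     0.03782
  Change    -0.001999   -0.001999    0.003998
  Equil        0.4599       4.118     0.04182
  solve Keq expr → x = 0.001999; check Q = 9.2360e-04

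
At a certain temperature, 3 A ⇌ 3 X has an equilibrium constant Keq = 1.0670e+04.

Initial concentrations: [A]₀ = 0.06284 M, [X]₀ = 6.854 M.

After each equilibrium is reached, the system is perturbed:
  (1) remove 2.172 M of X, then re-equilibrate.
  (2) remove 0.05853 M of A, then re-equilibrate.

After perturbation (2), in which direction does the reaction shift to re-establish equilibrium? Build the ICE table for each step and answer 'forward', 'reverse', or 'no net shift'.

Q₀ = 1.2975e+06 vs Keq = 1.0670e+04 ⇒ Q>K, reverse
Step 1:
                    A           X
  init        0.06284       6.854
  Δ            0.2377     -0.2377
  eq           0.3005       6.616
  solve Keq expr → x = -0.07923; check Q = 1.0670e+04
Then remove 2.172 M of X.
Step 2:
                    A           X
  init         0.3005       4.444
  Δ          -0.09437     0.09437
  eq           0.2062       4.539
  solve Keq expr → x = 0.03146; check Q = 1.0670e+04
Then remove 0.05853 M of A.
Step 3:
                    A           X
  init         0.1476       4.539
  Δ           0.05599    -0.05599
  eq           0.2036       4.483
  solve Keq expr → x = -0.01866; check Q = 1.0670e+04

Direction: reverse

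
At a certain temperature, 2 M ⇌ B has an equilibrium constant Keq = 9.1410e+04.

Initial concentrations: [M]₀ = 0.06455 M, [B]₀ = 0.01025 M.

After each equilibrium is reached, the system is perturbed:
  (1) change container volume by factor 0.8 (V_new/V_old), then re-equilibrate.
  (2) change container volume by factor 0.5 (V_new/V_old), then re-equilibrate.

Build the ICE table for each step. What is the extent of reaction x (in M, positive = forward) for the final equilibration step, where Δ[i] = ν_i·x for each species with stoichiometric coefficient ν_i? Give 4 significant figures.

x = 2.2199e-04 M

Q₀ = 2.46 vs Keq = 9.1410e+04 ⇒ Q<K, forward
Step 1:
                   M          B
  Initial    0.06455    0.01025
  Change    -0.06387    0.03194
  Equil   6.7933e-04    0.04219
  solve Keq expr → x = 0.03194; check Q = 9.1410e+04
Then change container volume by factor 0.8 (V_new/V_old).
Step 2:
                   M          B
  Initial 8.4917e-04    0.05273
  Change  -8.9328e-05 4.4664e-05
  Equil   7.5984e-04    0.05278
  solve Keq expr → x = 4.4664e-05; check Q = 9.1410e+04
Then change container volume by factor 0.5 (V_new/V_old).
Step 3:
                   M          B
  Initial    0.00152     0.1056
  Change  -4.4398e-04 2.2199e-04
  Equil     0.001076     0.1058
  solve Keq expr → x = 2.2199e-04; check Q = 9.1410e+04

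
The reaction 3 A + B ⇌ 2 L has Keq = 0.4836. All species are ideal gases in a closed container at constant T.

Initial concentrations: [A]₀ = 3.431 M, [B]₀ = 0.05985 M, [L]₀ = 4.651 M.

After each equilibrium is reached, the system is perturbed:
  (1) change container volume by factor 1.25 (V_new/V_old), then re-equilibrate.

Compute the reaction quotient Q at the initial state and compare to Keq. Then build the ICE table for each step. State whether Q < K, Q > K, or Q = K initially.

Q₀ = 8.949; Q > K (proceeds reverse)

Q₀ = 8.949 vs Keq = 0.4836 ⇒ Q>K, reverse
Step 1:
                  A         B         L
  init        3.431   0.05985     4.651
  Δ           0.978     0.326    -0.652
  eq          4.409    0.3858     3.999
  solve Keq expr → x = -0.326; check Q = 0.4836
Then change container volume by factor 1.25 (V_new/V_old).
Step 2:
                  A         B         L
  init        3.527    0.3087     3.199
  Δ          0.2001   0.06669   -0.1334
  eq          3.727    0.3754     3.066
  solve Keq expr → x = -0.06669; check Q = 0.4836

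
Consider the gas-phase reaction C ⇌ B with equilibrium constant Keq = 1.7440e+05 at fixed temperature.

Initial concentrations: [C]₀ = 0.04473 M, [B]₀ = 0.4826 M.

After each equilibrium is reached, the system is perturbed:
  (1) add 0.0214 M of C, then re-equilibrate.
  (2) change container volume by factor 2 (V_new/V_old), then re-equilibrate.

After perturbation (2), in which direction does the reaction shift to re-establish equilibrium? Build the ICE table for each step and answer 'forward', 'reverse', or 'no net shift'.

Direction: no net shift

Q₀ = 10.79 vs Keq = 1.7440e+05 ⇒ Q<K, forward
Step 1:
                   C          B
  Initial    0.04473     0.4826
  Change    -0.04473    0.04473
  Equil   3.0237e-06     0.5273
  solve Keq expr → x = 0.04473; check Q = 1.7440e+05
Then add 0.0214 M of C.
Step 2:
                   C          B
  Initial     0.0214     0.5273
  Change     -0.0214     0.0214
  Equil   3.1464e-06     0.5487
  solve Keq expr → x = 0.0214; check Q = 1.7440e+05
Then change container volume by factor 2 (V_new/V_old).
Step 3:
                   C          B
  Initial 1.5732e-06     0.2744
  Change           0          0
  Equil   1.5732e-06     0.2744
  solve Keq expr → x = 0; check Q = 1.7440e+05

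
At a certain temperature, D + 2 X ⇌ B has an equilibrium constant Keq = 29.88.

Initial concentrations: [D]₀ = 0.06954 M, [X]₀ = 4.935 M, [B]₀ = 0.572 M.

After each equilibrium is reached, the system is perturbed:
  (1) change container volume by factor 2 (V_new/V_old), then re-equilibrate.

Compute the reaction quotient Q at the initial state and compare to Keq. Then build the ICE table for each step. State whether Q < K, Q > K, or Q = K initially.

Q₀ = 0.3377 vs Keq = 29.88 ⇒ Q<K, forward
Step 1:
                  D         X         B
  init      0.06954     4.935     0.572
  Δ        -0.06861   -0.1372   0.06861
  eq      9.3139e-04     4.798    0.6406
  solve Keq expr → x = 0.06861; check Q = 29.88
Then change container volume by factor 2 (V_new/V_old).
Step 2:
                  D         X         B
  init    4.6569e-04     2.399    0.3203
  Δ        0.001385   0.00277 -0.001385
  eq        0.00185     2.402    0.3189
  solve Keq expr → x = -0.001385; check Q = 29.88

Q₀ = 0.3377; Q < K (proceeds forward)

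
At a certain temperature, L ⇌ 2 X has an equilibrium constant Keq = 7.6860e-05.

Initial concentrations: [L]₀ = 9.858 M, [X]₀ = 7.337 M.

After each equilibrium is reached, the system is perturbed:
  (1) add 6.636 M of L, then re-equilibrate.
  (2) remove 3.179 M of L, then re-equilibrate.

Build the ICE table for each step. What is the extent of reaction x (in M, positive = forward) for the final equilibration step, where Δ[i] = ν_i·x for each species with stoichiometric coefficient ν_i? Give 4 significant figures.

x = -0.001618 M

Q₀ = 5.461 vs Keq = 7.6860e-05 ⇒ Q>K, reverse
Step 1:
                   L          X
  I            9.858      7.337
  C            3.652     -7.305
  E            13.51    0.03222
  solve Keq expr → x = -3.652; check Q = 7.6860e-05
Then add 6.636 M of L.
Step 2:
                   L          X
  I            20.15    0.03222
  C        -0.003561   0.007123
  E            20.14    0.03935
  solve Keq expr → x = 0.003561; check Q = 7.6860e-05
Then remove 3.179 M of L.
Step 3:
                   L          X
  I            16.96    0.03935
  C         0.001618  -0.003236
  E            16.97    0.03611
  solve Keq expr → x = -0.001618; check Q = 7.6860e-05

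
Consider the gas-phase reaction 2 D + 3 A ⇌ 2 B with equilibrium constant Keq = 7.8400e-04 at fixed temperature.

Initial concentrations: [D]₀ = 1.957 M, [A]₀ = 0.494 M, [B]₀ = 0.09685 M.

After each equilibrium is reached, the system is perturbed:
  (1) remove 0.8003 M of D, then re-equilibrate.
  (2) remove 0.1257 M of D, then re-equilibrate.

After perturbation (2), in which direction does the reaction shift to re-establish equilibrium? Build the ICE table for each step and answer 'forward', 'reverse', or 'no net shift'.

Direction: reverse

Q₀ = 0.02032 vs Keq = 7.8400e-04 ⇒ Q>K, reverse
Step 1:
                  D         A         B
  init        1.957     0.494   0.09685
  Δ         0.07048    0.1057  -0.07048
  eq          2.027    0.5997   0.02637
  solve Keq expr → x = -0.03524; check Q = 7.8400e-04
Then remove 0.8003 M of D.
Step 2:
                  D         A         B
  init        1.227    0.5997   0.02637
  Δ        0.009693   0.01454 -0.009693
  eq          1.237    0.6143   0.01667
  solve Keq expr → x = -0.004846; check Q = 7.8400e-04
Then remove 0.1257 M of D.
Step 3:
                  D         A         B
  init        1.111    0.6143   0.01667
  Δ        0.001586  0.002379 -0.001586
  eq          1.113    0.6166   0.01509
  solve Keq expr → x = -7.9292e-04; check Q = 7.8400e-04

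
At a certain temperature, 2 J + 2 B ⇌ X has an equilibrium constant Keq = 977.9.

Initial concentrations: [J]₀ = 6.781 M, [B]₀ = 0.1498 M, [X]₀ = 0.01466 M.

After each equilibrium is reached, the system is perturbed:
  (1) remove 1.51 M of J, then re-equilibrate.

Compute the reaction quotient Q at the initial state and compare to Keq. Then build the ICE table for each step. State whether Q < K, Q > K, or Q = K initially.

Q₀ = 0.01421 vs Keq = 977.9 ⇒ Q<K, forward
Step 1:
                    J           B           X
  I             6.781      0.1498     0.01466
  C           -0.1484     -0.1484     0.07418
  E             6.633    0.001437     0.08884
  solve Keq expr → x = 0.07418; check Q = 977.9
Then remove 1.51 M of J.
Step 2:
                    J           B           X
  I             5.123    0.001437     0.08884
  C        4.2124e-04  4.2124e-04 -2.1062e-04
  E             5.123    0.001858     0.08863
  solve Keq expr → x = -2.1062e-04; check Q = 977.9

Q₀ = 0.01421; Q < K (proceeds forward)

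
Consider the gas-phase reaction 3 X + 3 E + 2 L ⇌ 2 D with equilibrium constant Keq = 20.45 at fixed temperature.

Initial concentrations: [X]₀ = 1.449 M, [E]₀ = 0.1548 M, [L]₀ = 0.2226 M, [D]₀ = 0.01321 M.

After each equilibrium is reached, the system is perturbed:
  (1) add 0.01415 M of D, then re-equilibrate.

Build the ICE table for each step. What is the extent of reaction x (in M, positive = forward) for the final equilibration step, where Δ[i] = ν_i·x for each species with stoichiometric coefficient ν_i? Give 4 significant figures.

Q₀ = 0.3121 vs Keq = 20.45 ⇒ Q<K, forward
Step 1:
                  X         E         L         D
  init        1.449    0.1548    0.2226   0.01321
  Δ        -0.05096  -0.05096  -0.03397   0.03397
  eq          1.398    0.1038    0.1886   0.04718
  solve Keq expr → x = 0.01699; check Q = 20.45
Then add 0.01415 M of D.
Step 2:
                  X         E         L         D
  init        1.398    0.1038    0.1886   0.06133
  Δ        0.008789  0.008789   0.00586  -0.00586
  eq          1.407    0.1126    0.1945   0.05547
  solve Keq expr → x = -0.00293; check Q = 20.45

x = -0.00293 M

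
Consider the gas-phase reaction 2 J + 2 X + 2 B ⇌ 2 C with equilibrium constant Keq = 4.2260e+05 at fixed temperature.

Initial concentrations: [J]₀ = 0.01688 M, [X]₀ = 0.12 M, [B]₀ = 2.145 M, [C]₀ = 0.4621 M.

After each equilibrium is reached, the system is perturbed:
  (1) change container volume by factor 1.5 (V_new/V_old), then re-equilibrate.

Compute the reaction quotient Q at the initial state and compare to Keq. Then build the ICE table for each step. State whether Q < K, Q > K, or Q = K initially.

Q₀ = 1.1311e+04 vs Keq = 4.2260e+05 ⇒ Q<K, forward
Step 1:
                    J           X           B           C
  Initial     0.01688        0.12       2.145      0.4621
  Change     -0.01365    -0.01365    -0.01365     0.01365
  Equil      0.003229      0.1063       2.131      0.4758
  solve Keq expr → x = 0.006826; check Q = 4.2260e+05
Then change container volume by factor 1.5 (V_new/V_old).
Step 2:
                    J           X           B           C
  Initial    0.002152      0.0709       1.421      0.3172
  Change     0.002482    0.002482    0.002482   -0.002482
  Equil      0.004635     0.07338       1.423      0.3147
  solve Keq expr → x = -0.001241; check Q = 4.2260e+05

Q₀ = 1.1311e+04; Q < K (proceeds forward)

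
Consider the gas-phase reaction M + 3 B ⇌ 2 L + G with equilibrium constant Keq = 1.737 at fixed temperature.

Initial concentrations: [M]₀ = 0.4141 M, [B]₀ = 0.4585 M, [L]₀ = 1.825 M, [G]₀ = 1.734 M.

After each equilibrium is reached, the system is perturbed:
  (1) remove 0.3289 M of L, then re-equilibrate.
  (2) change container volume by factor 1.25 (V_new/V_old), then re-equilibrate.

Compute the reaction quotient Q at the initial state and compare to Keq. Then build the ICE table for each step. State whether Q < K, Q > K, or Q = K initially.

Q₀ = 144.7 vs Keq = 1.737 ⇒ Q>K, reverse
Step 1:
                   M          B          L          G
  Initial     0.4141     0.4585      1.825      1.734
  Change      0.2697     0.8092    -0.5395    -0.2697
  Equil       0.6838      1.268      1.286      1.464
  solve Keq expr → x = -0.2697; check Q = 1.737
Then remove 0.3289 M of L.
Step 2:
                   M          B          L          G
  Initial     0.6838      1.268     0.9566      1.464
  Change    -0.04322    -0.1296    0.08643    0.04322
  Equil       0.6406      1.138      1.043      1.507
  solve Keq expr → x = 0.04322; check Q = 1.737
Then change container volume by factor 1.25 (V_new/V_old).
Step 3:
                   M          B          L          G
  Initial     0.5125     0.9104     0.8345      1.206
  Change     0.01289    0.03867   -0.02578   -0.01289
  Equil       0.5254     0.9491     0.8087      1.193
  solve Keq expr → x = -0.01289; check Q = 1.737

Q₀ = 144.7; Q > K (proceeds reverse)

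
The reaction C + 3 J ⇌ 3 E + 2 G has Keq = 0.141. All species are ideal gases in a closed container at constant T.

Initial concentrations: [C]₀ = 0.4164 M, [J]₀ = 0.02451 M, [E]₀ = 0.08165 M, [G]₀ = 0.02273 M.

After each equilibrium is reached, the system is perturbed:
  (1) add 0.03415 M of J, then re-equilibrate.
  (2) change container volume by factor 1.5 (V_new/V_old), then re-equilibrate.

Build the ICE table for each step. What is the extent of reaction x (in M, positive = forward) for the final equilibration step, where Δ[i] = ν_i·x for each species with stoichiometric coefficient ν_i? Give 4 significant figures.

x = 5.7521e-04 M

Q₀ = 0.04587 vs Keq = 0.141 ⇒ Q<K, forward
Step 1:
                   C          J          E          G
  I           0.4164    0.02451    0.08165    0.02273
  C        -0.001642  -0.004927   0.004927   0.003285
  E           0.4148    0.01958    0.08658    0.02601
  solve Keq expr → x = 0.001642; check Q = 0.141
Then add 0.03415 M of J.
Step 2:
                   C          J          E          G
  I           0.4148    0.05373    0.08658    0.02601
  C        -0.007025   -0.02107    0.02107    0.01405
  E           0.4077    0.03266     0.1077    0.04006
  solve Keq expr → x = 0.007025; check Q = 0.141
Then change container volume by factor 1.5 (V_new/V_old).
Step 3:
                   C          J          E          G
  I           0.2718    0.02177    0.07177    0.02671
  C       -5.7521e-04  -0.001726   0.001726    0.00115
  E           0.2712    0.02005    0.07349    0.02786
  solve Keq expr → x = 5.7521e-04; check Q = 0.141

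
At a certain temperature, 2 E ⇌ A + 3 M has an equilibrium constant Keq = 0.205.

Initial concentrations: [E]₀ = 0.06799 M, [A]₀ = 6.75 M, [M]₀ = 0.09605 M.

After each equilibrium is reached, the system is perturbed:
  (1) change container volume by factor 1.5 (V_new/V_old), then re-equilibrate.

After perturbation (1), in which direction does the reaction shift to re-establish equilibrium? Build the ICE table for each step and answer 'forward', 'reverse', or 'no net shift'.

Direction: forward

Q₀ = 1.294 vs Keq = 0.205 ⇒ Q>K, reverse
Step 1:
                   E          A          M
  Initial    0.06799       6.75    0.09605
  Change     0.02218   -0.01109   -0.03328
  Equil      0.09017      6.739    0.06277
  solve Keq expr → x = -0.01109; check Q = 0.205
Then change container volume by factor 1.5 (V_new/V_old).
Step 2:
                   E          A          M
  Initial    0.06012      4.493    0.04185
  Change   -0.006124   0.003062   0.009186
  Equil      0.05399      4.496    0.05104
  solve Keq expr → x = 0.003062; check Q = 0.205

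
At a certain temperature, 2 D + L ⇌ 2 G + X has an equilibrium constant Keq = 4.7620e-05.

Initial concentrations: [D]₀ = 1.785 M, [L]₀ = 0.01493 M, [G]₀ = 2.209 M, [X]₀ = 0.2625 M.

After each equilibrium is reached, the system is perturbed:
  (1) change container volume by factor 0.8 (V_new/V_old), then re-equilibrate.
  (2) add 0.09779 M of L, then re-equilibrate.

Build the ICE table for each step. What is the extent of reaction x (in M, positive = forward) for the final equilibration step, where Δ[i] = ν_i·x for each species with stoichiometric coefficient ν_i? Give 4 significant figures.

Q₀ = 26.93 vs Keq = 4.7620e-05 ⇒ Q>K, reverse
Step 1:
                   D          L          G          X
  Initial      1.785    0.01493      2.209     0.2625
  Change       0.525     0.2625     -0.525    -0.2625
  Equil         2.31     0.2774      1.684 2.4854e-05
  solve Keq expr → x = -0.2625; check Q = 4.7620e-05
Then change container volume by factor 0.8 (V_new/V_old).
Step 2:
                   D          L          G          X
  Initial      2.887     0.3468      2.105 3.1068e-05
  Change           0          0          0          0
  Equil        2.887     0.3468      2.105 3.1068e-05
  solve Keq expr → x = 0; check Q = 4.7620e-05
Then add 0.09779 M of L.
Step 3:
                   D          L          G          X
  Initial      2.887     0.4445      2.105 3.1068e-05
  Change  -1.7519e-05 -8.7596e-06 1.7519e-05 8.7596e-06
  Equil        2.887     0.4445      2.105 3.9827e-05
  solve Keq expr → x = 8.7596e-06; check Q = 4.7620e-05

x = 8.7596e-06 M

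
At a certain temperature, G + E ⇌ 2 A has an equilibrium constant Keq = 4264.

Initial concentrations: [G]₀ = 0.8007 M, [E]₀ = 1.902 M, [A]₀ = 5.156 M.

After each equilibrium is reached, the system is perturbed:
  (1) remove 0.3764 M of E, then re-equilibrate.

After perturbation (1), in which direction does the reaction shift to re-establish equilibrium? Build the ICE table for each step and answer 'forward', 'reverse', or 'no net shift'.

Q₀ = 17.46 vs Keq = 4264 ⇒ Q<K, forward
Step 1:
                   G          E          A
  Initial     0.8007      1.902      5.156
  Change     -0.7911    -0.7911      1.582
  Equil     0.009585      1.111      6.738
  solve Keq expr → x = 0.7911; check Q = 4264
Then remove 0.3764 M of E.
Step 2:
                   G          E          A
  Initial   0.009585     0.7345      6.738
  Change    0.004778   0.004778  -0.009555
  Equil      0.01436     0.7393      6.729
  solve Keq expr → x = -0.004778; check Q = 4264

Direction: reverse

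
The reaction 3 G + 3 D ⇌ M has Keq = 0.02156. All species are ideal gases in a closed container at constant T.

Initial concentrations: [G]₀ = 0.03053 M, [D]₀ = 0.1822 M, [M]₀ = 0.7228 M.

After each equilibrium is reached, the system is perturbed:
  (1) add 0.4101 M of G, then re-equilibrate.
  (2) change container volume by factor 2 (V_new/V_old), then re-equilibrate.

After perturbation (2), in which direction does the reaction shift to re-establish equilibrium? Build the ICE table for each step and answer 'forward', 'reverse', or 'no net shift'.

Direction: reverse

Q₀ = 4.1995e+06 vs Keq = 0.02156 ⇒ Q>K, reverse
Step 1:
                   G          D          M
  Initial    0.03053     0.1822     0.7228
  Change       1.405      1.405    -0.4682
  Equil        1.435      1.587     0.2546
  solve Keq expr → x = -0.4682; check Q = 0.02156
Then add 0.4101 M of G.
Step 2:
                   G          D          M
  Initial      1.845      1.587     0.2546
  Change     -0.1545    -0.1545    0.05151
  Equil        1.691      1.432     0.3061
  solve Keq expr → x = 0.05151; check Q = 0.02156
Then change container volume by factor 2 (V_new/V_old).
Step 3:
                   G          D          M
  Initial     0.8453     0.7161     0.1531
  Change      0.3354     0.3354    -0.1118
  Equil        1.181      1.052    0.04126
  solve Keq expr → x = -0.1118; check Q = 0.02156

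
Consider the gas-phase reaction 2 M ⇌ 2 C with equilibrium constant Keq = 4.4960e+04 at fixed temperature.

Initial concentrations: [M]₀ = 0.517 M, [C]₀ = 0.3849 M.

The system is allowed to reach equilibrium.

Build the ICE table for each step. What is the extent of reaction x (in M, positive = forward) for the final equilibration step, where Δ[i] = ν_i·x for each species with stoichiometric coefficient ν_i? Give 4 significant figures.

Q₀ = 0.5543 vs Keq = 4.4960e+04 ⇒ Q<K, forward
Step 1:
                   M          C
  init         0.517     0.3849
  Δ          -0.5128     0.5128
  eq        0.004234     0.8977
  solve Keq expr → x = 0.2564; check Q = 4.4960e+04

x = 0.2564 M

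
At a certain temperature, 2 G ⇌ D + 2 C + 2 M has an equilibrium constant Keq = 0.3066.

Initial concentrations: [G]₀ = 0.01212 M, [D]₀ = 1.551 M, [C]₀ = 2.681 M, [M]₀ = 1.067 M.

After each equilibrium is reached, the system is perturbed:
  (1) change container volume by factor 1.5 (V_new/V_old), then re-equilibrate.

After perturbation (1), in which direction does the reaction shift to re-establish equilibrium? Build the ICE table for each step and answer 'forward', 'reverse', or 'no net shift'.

Q₀ = 8.6403e+04 vs Keq = 0.3066 ⇒ Q>K, reverse
Step 1:
                  G         D         C         M
  Initial   0.01212     1.551     2.681     1.067
  Change     0.8304   -0.4152   -0.8304   -0.8304
  Equil      0.8426     1.136     1.851    0.2366
  solve Keq expr → x = -0.4152; check Q = 0.3066
Then change container volume by factor 1.5 (V_new/V_old).
Step 2:
                  G         D         C         M
  Initial    0.5617    0.7572     1.234    0.1577
  Change   -0.07401   0.03701   0.07401   0.07401
  Equil      0.4877    0.7942     1.308    0.2317
  solve Keq expr → x = 0.03701; check Q = 0.3066

Direction: forward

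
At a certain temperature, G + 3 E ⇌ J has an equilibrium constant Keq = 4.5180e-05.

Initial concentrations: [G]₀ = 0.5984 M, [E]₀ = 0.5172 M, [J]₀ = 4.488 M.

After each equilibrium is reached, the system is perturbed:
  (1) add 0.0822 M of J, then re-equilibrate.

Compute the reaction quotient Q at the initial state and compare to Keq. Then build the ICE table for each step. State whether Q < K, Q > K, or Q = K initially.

Q₀ = 54.21 vs Keq = 4.5180e-05 ⇒ Q>K, reverse
Step 1:
                  G         E         J
  I          0.5984    0.5172     4.488
  C           4.058     12.17    -4.058
  E           4.656     12.69      0.43
  solve Keq expr → x = -4.058; check Q = 4.5180e-05
Then add 0.0822 M of J.
Step 2:
                  G         E         J
  I           4.656     12.69    0.5122
  C         0.05849    0.1755  -0.05849
  E           4.715     12.87    0.4537
  solve Keq expr → x = -0.05849; check Q = 4.5180e-05

Q₀ = 54.21; Q > K (proceeds reverse)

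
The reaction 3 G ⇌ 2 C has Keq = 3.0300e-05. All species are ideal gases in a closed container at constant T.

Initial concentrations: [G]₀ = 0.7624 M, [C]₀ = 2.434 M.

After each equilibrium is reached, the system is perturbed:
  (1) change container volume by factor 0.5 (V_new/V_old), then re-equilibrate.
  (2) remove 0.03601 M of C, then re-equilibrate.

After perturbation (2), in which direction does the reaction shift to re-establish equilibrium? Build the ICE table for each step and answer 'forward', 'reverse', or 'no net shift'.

Direction: forward

Q₀ = 13.37 vs Keq = 3.0300e-05 ⇒ Q>K, reverse
Step 1:
                   G          C
  I           0.7624      2.434
  C            3.576     -2.384
  E            4.339    0.04975
  solve Keq expr → x = -1.192; check Q = 3.0300e-05
Then change container volume by factor 0.5 (V_new/V_old).
Step 2:
                   G          C
  I            8.678     0.0995
  C         -0.05965    0.03976
  E            8.618     0.1393
  solve Keq expr → x = 0.01988; check Q = 3.0300e-05
Then remove 0.03601 M of C.
Step 3:
                   G          C
  I            8.618     0.1032
  C         -0.05212    0.03475
  E            8.566      0.138
  solve Keq expr → x = 0.01737; check Q = 3.0300e-05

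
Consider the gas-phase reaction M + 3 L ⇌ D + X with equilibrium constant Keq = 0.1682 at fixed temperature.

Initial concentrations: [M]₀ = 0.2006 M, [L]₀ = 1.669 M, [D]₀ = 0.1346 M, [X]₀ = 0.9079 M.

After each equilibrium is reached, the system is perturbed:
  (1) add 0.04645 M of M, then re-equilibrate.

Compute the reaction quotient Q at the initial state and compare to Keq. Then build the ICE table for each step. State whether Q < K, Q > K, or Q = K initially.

Q₀ = 0.131 vs Keq = 0.1682 ⇒ Q<K, forward
Step 1:
                    M           L           D           X
  Initial      0.2006       1.669      0.1346      0.9079
  Change     -0.01329    -0.03986     0.01329     0.01329
  Equil        0.1873       1.629      0.1479      0.9212
  solve Keq expr → x = 0.01329; check Q = 0.1682
Then add 0.04645 M of M.
Step 2:
                    M           L           D           X
  Initial      0.2338       1.629      0.1479      0.9212
  Change     -0.01262    -0.03786     0.01262     0.01262
  Equil        0.2211       1.591      0.1605      0.9338
  solve Keq expr → x = 0.01262; check Q = 0.1682

Q₀ = 0.131; Q < K (proceeds forward)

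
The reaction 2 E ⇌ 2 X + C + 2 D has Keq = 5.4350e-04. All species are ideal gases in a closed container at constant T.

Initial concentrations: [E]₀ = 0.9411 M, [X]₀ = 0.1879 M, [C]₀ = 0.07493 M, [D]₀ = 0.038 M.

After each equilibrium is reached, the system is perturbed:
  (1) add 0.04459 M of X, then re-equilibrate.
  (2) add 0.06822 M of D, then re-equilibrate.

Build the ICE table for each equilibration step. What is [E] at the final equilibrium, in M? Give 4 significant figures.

Q₀ = 4.3133e-06 vs Keq = 5.4350e-04 ⇒ Q<K, forward
Step 1:
                    E           X           C           D
  init         0.9411      0.1879     0.07493       0.038
  Δ           -0.1255      0.1255     0.06275      0.1255
  eq           0.8156      0.3134      0.1377      0.1635
  solve Keq expr → x = 0.06275; check Q = 5.4350e-04
Then add 0.04459 M of X.
Step 2:
                    E           X           C           D
  init         0.8156       0.358      0.1377      0.1635
  Δ           0.01087    -0.01087   -0.005436    -0.01087
  eq           0.8265      0.3471      0.1322      0.1526
  solve Keq expr → x = -0.005436; check Q = 5.4350e-04
Then add 0.06822 M of D.
Step 3:
                    E           X           C           D
  init         0.8265      0.3471      0.1322      0.2209
  Δ           0.03316    -0.03316    -0.01658    -0.03316
  eq           0.8596       0.314      0.1157      0.1877
  solve Keq expr → x = -0.01658; check Q = 5.4350e-04

[E]_eq = 0.8596 M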